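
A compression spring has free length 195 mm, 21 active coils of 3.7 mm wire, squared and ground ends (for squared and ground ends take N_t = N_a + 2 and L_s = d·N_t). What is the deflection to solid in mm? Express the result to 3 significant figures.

N_t = 23; L_s = 3.7·23 = 85.1 mm
δ_solid = L₀ − L_s = 195 − 85.1 = 109.9 mm

110 mm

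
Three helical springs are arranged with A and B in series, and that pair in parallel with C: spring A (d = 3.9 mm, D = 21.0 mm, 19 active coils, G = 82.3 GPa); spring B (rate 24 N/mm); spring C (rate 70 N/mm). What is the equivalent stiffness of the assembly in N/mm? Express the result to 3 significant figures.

78.7 N/mm

k_A = Gd⁴/(8D³N_a) = (82.3×10³)(3.9⁴)/(8·21.0³·19) = 13.526 N/mm
Springs A,B series: k_AB = 1/(1/13.526+1/24) = 8.6505 N/mm; parallel with C: k_eq = 8.6505+70 = 78.65 N/mm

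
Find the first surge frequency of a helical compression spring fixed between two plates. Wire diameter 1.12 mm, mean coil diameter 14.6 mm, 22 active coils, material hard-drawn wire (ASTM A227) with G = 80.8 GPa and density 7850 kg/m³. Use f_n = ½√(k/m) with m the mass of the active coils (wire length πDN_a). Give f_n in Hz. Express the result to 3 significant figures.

86.2 Hz

k = Gd⁴/(8D³N_a) = (80.8×10³)(1.12⁴)/(8·14.6³·22) = 0.23212 N/mm = 232.12 N/m
Wire length L = πDN_a = π·14.6·22 = 1009.1 mm
m = ρ·(πd²/4)·L = 7850 × 0.9852×10⁻⁶ m² × 1.0091 m = 0.0078041 kg
f_n = ½√(k/m) = 0.5·√(232.12/0.0078041) = 0.5·√(29743) = 86.231 Hz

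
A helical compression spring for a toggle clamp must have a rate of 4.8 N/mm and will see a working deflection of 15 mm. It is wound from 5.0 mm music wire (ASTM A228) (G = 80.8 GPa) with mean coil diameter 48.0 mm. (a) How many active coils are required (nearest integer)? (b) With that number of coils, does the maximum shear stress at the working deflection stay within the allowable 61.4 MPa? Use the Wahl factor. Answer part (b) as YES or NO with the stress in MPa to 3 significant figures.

N_a = Gd⁴/(8D³k) = (80.8×10³)(5.0⁴)/(8·48.0³·4.8) = 11.89 → N_a = 12
Actual rate k = Gd⁴/(8D³·12) = 4.7566 N/mm
Working load F = kδ = 4.7566·15 = 71.349 N
C = 48.0/5.0 = 9.6000; K_W = (4C−1)/(4C−4)+0.615/C = 1.1513
τ_max = K_W·8FD/(πd³) = 1.1513·69.768 = 80.322 MPa
τ_max > 61.4 MPa → exceeds allowable

(a) 12 coils; (b) NO, τ_max = 80.3 MPa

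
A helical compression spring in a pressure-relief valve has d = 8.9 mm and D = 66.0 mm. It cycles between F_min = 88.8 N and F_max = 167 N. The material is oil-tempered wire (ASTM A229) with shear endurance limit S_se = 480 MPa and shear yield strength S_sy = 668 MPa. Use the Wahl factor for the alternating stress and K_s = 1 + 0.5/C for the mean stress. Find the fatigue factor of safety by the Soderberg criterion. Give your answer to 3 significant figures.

13.9

C = D/d = 66.0/8.9 = 7.4157; K_W = (4C−1)/(4C−4)+0.615/C = 1.1998; K_s = 1+0.5/C = 1.0674
F_a = (F_max−F_min)/2 = 39.1 N; F_m = (F_max+F_min)/2 = 127.9 N
τ_a = K_W·8F_aD/(πd³) = 1.1998 × 9.3216 = 11.184 MPa
τ_m = K_s·8F_mD/(πd³) = 1.0674 × 30.492 = 32.548 MPa
Soderberg: 1/n_f = τ_a/S_se + τ_m/S_sy = 11.184/480 + 32.548/668 = 0.02330 + 0.04872 = 0.072025
n_f = 1/0.072025 = 13.88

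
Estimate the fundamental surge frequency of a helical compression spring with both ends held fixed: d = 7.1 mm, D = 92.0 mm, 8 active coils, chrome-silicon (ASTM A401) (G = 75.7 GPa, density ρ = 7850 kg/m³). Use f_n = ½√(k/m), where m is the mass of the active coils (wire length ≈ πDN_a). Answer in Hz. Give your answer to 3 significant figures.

k = Gd⁴/(8D³N_a) = (75.7×10³)(7.1⁴)/(8·92.0³·8) = 3.86 N/mm = 3860 N/m
Wire length L = πDN_a = π·92.0·8 = 2312.2 mm
m = ρ·(πd²/4)·L = 7850 × 39.592×10⁻⁶ m² × 2.3122 m = 0.71863 kg
f_n = ½√(k/m) = 0.5·√(3860/0.71863) = 0.5·√(5371.3) = 36.645 Hz

36.6 Hz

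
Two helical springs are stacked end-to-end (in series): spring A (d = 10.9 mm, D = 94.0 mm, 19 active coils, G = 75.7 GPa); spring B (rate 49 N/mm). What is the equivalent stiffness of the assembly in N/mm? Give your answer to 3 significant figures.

k_A = Gd⁴/(8D³N_a) = (75.7×10³)(10.9⁴)/(8·94.0³·19) = 8.464 N/mm
Series: 1/k_eq = 1/8.464 + 1/49 = 0.13856; k_eq = 7.2173 N/mm

7.22 N/mm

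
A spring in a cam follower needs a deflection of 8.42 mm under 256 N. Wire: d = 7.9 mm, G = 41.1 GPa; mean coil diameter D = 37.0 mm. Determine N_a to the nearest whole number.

13

Required rate k = F/δ = 256/8.42 = 30.404 N/mm
N_a = Gd⁴/(8D³k) = (41.1×10³ × 7.9⁴)/(8 × 37.0³ × 30.404)
    = 1.60085e+08 / 1.23203e+07 = 12.99 → 13 coils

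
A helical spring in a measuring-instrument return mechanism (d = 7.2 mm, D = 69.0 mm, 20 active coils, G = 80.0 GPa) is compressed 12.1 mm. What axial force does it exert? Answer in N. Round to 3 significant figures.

k = Gd⁴/(8D³N_a) = (80.0×10³)(7.2⁴)/(8·69.0³·20) = 4.0903 N/mm
F = k·δ = 4.0903 × 12.1 = 49.492 N

49.5 N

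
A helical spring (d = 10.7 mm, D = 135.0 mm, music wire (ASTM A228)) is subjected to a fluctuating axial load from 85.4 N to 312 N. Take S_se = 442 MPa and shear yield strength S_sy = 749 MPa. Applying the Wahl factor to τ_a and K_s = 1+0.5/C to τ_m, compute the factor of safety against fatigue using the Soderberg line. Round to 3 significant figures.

C = D/d = 135.0/10.7 = 12.6168; K_W = (4C−1)/(4C−4)+0.615/C = 1.1133; K_s = 1+0.5/C = 1.0396
F_a = (F_max−F_min)/2 = 113.3 N; F_m = (F_max+F_min)/2 = 198.7 N
τ_a = K_W·8F_aD/(πd³) = 1.1133 × 31.795 = 35.397 MPa
τ_m = K_s·8F_mD/(πd³) = 1.0396 × 55.76 = 57.969 MPa
Soderberg: 1/n_f = τ_a/S_se + τ_m/S_sy = 35.397/442 + 57.969/749 = 0.08008 + 0.07740 = 0.15748
n_f = 1/0.15748 = 6.35

6.35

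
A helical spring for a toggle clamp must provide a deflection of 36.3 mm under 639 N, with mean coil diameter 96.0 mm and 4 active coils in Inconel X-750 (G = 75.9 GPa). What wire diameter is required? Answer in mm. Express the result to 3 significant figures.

Required rate k = F/δ = 639/36.3 = 17.603 N/mm
d = (8D³N_a·k / G)^(1/4) = (8·96.0³·4·17.603 / (75.9×10³))^0.25
  = (6566.2)^0.25 = 9.0018 mm

9.00 mm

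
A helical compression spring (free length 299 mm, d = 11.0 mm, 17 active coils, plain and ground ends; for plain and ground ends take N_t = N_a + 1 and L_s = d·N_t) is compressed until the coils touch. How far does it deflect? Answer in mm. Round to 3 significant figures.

101 mm

N_t = 18; L_s = 11.0·18 = 198 mm
δ_solid = L₀ − L_s = 299 − 198 = 101 mm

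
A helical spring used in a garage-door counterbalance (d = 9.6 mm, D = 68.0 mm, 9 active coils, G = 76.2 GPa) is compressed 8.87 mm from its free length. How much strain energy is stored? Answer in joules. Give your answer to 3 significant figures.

k = Gd⁴/(8D³N_a) = (76.2×10³)(9.6⁴)/(8·68.0³·9) = 28.588 N/mm
U = ½kδ² = 0.5 × 28.588 × 8.87² = 1124.6 N·mm = 1.1246 J

1.12 J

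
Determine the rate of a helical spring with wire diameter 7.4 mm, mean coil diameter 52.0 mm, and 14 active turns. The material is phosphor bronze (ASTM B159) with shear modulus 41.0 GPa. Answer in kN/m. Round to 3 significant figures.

k = Gd⁴/(8D³N_a) = (41.0×10³ × 7.4⁴) / (8 × 52.0³ × 14)
  = 1.22945e+08 / 1.57481e+07 = 7.807 N/mm

7.81 kN/m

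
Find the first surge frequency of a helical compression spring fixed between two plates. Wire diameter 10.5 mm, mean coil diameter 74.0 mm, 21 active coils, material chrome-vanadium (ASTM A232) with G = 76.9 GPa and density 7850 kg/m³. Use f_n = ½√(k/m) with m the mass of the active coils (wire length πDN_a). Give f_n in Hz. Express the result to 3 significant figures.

k = Gd⁴/(8D³N_a) = (76.9×10³)(10.5⁴)/(8·74.0³·21) = 13.73 N/mm = 13730 N/m
Wire length L = πDN_a = π·74.0·21 = 4882 mm
m = ρ·(πd²/4)·L = 7850 × 86.59×10⁻⁶ m² × 4.882 m = 3.3185 kg
f_n = ½√(k/m) = 0.5·√(13730/3.3185) = 0.5·√(4137.5) = 32.162 Hz

32.2 Hz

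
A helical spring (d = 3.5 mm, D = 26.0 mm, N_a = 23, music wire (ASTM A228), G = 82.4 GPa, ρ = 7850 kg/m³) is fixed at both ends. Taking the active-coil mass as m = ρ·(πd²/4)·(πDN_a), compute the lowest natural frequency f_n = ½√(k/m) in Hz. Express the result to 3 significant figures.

82.1 Hz

k = Gd⁴/(8D³N_a) = (82.4×10³)(3.5⁴)/(8·26.0³·23) = 3.8235 N/mm = 3823.5 N/m
Wire length L = πDN_a = π·26.0·23 = 1878.7 mm
m = ρ·(πd²/4)·L = 7850 × 9.6211×10⁻⁶ m² × 1.8787 m = 0.14189 kg
f_n = ½√(k/m) = 0.5·√(3823.5/0.14189) = 0.5·√(26947) = 82.078 Hz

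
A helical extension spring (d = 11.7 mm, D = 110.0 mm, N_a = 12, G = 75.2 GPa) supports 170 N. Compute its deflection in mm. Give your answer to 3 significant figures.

k = Gd⁴/(8D³N_a) = (75.2×10³)(11.7⁴)/(8·110.0³·12) = 11.028 N/mm
δ = F/k = 170 / 11.028 = 15.415 mm

15.4 mm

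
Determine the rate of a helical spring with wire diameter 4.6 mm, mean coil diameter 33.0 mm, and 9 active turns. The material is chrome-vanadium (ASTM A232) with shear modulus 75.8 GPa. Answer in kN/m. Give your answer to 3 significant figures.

k = Gd⁴/(8D³N_a) = (75.8×10³ × 4.6⁴) / (8 × 33.0³ × 9)
  = 3.39391e+07 / 2.58746e+06 = 13.117 N/mm

13.1 kN/m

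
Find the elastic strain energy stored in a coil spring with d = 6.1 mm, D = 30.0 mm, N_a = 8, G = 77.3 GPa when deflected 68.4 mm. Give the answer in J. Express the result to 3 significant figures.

k = Gd⁴/(8D³N_a) = (77.3×10³)(6.1⁴)/(8·30.0³·8) = 61.938 N/mm
U = ½kδ² = 0.5 × 61.938 × 68.4² = 1.4489e+05 N·mm = 144.89 J

145 J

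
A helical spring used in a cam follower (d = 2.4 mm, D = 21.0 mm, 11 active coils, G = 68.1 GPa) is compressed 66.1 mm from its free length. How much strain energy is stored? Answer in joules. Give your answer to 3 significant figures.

6.06 J

k = Gd⁴/(8D³N_a) = (68.1×10³)(2.4⁴)/(8·21.0³·11) = 2.7724 N/mm
U = ½kδ² = 0.5 × 2.7724 × 66.1² = 6056.5 N·mm = 6.0565 J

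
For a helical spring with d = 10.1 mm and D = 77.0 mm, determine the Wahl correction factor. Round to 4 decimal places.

C = D/d = 77.0/10.1 = 7.6238
K_W = (4C−1)/(4C−4) + 0.615/C = 29.495/26.495 + 0.0807 = 1.1939

1.1939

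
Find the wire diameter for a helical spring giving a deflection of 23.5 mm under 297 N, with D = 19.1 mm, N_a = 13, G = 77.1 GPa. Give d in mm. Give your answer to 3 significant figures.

3.30 mm

Required rate k = F/δ = 297/23.5 = 12.638 N/mm
d = (8D³N_a·k / G)^(1/4) = (8·19.1³·13·12.638 / (77.1×10³))^0.25
  = (118.79)^0.25 = 3.3014 mm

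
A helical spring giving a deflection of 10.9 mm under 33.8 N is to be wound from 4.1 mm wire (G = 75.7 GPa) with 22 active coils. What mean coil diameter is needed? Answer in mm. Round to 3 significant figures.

Required rate k = F/δ = 33.8/10.9 = 3.1009 N/mm
D = (Gd⁴/(8N_a·k))^(1/3) = (75.7×10³·4.1⁴/(8·22·3.1009))^(1/3)
  = (39194.8)^(1/3) = 33.9685 mm

34.0 mm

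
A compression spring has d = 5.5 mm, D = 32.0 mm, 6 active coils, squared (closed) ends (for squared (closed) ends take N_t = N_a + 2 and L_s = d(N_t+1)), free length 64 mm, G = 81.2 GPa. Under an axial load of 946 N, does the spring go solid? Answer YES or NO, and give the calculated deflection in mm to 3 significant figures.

YES, δ = 20.0 mm

k = Gd⁴/(8D³N_a) = (81.2×10³)(5.5⁴)/(8·32.0³·6) = 47.241 N/mm
N_t = 8; L_s = 5.5·9 = 49.5 mm; δ_solid = L₀ − L_s = 64 − 49.5 = 14.5 mm
δ = F/k = 946/47.241 = 20.025 mm
δ ≥ δ_solid → spring goes solid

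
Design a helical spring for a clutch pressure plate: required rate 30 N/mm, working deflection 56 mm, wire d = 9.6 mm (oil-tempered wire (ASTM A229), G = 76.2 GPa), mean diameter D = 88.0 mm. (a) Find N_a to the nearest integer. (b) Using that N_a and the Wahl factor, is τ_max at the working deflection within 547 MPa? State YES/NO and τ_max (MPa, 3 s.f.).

(a) 4 coils; (b) YES, τ_max = 488 MPa

N_a = Gd⁴/(8D³k) = (76.2×10³)(9.6⁴)/(8·88.0³·30) = 3.957 → N_a = 4
Actual rate k = Gd⁴/(8D³·4) = 29.678 N/mm
Working load F = kδ = 29.678·56 = 1662 N
C = 88.0/9.6 = 9.1667; K_W = (4C−1)/(4C−4)+0.615/C = 1.1589
τ_max = K_W·8FD/(πd³) = 1.1589·420.96 = 487.86 MPa
τ_max ≤ 547 MPa → acceptable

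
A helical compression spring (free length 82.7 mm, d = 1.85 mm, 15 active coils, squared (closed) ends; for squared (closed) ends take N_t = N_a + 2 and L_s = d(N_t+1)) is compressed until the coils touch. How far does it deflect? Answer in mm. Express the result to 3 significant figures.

49.4 mm

N_t = 17; L_s = 1.85·18 = 33.3 mm
δ_solid = L₀ − L_s = 82.7 − 33.3 = 49.4 mm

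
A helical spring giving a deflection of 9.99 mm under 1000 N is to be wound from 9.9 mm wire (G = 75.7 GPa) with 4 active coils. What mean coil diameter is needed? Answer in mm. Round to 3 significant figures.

Required rate k = F/δ = 1000/9.99 = 100.1 N/mm
D = (Gd⁴/(8N_a·k))^(1/3) = (75.7×10³·9.9⁴/(8·4·100.1))^(1/3)
  = (227014)^(1/3) = 61.0029 mm

61.0 mm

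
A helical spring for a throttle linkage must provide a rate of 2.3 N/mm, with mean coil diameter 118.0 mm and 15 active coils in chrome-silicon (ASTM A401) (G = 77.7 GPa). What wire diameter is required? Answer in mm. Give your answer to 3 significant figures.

d = (8D³N_a·k / G)^(1/4) = (8·118.0³·15·2.3 / (77.7×10³))^0.25
  = (5836.3)^0.25 = 8.7404 mm

8.74 mm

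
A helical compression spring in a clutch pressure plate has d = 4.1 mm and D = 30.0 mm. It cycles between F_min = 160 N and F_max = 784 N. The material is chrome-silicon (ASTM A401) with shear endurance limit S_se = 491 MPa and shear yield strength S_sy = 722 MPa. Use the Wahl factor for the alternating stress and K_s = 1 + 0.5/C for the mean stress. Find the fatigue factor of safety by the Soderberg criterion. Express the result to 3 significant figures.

C = D/d = 30.0/4.1 = 7.3171; K_W = (4C−1)/(4C−4)+0.615/C = 1.2028; K_s = 1+0.5/C = 1.0683
F_a = (F_max−F_min)/2 = 312 N; F_m = (F_max+F_min)/2 = 472 N
τ_a = K_W·8F_aD/(πd³) = 1.2028 × 345.83 = 415.96 MPa
τ_m = K_s·8F_mD/(πd³) = 1.0683 × 523.18 = 558.93 MPa
Soderberg: 1/n_f = τ_a/S_se + τ_m/S_sy = 415.96/491 + 558.93/722 = 0.84716 + 0.77414 = 1.6213
n_f = 1/1.6213 = 0.6168

0.617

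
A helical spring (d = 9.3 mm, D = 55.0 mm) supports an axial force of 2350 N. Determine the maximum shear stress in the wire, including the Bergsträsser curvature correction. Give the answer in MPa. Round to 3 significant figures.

Spring index C = D/d = 55.0/9.3 = 5.9140
K_B = (4C+2)/(4C−3) = 25.656/20.656 = 1.2421
τ₀ = 8FD/(πd³) = 8·2350·55.0/(π·9.3³) = 1.034e+06/2527 = 409.19 MPa
τ_max = K·τ₀ = 1.2421 × 409.19 = 508.24 MPa

508 MPa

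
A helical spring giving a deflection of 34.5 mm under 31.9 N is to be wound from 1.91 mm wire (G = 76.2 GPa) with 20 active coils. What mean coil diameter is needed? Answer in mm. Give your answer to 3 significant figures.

Required rate k = F/δ = 31.9/34.5 = 0.92464 N/mm
D = (Gd⁴/(8N_a·k))^(1/3) = (76.2×10³·1.91⁴/(8·20·0.92464))^(1/3)
  = (6854.83)^(1/3) = 18.9962 mm

19.0 mm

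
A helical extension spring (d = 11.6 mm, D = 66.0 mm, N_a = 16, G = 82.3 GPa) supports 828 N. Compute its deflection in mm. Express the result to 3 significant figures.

k = Gd⁴/(8D³N_a) = (82.3×10³)(11.6⁴)/(8·66.0³·16) = 40.494 N/mm
δ = F/k = 828 / 40.494 = 20.448 mm

20.4 mm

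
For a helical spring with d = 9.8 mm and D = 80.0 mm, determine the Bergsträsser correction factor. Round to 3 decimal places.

1.169

C = D/d = 80.0/9.8 = 8.1633
K_B = (4C+2)/(4C−3) = 34.653/29.653 = 1.1686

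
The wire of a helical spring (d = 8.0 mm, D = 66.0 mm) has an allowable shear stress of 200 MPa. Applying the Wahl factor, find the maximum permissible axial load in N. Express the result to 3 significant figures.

517 N

C = D/d = 66.0/8.0 = 8.2500
K_W = (4C−1)/(4C−4) + 0.615/C = 32.000/29.000 + 0.0745 = 1.1780
τ_max = K·8FD/(πd³) → F_max = τ_allow·πd³/(8DK)
F_max = 200·π·8.0³/(8·66.0·1.1780) = 3.217e+05/621.98 = 517.22 N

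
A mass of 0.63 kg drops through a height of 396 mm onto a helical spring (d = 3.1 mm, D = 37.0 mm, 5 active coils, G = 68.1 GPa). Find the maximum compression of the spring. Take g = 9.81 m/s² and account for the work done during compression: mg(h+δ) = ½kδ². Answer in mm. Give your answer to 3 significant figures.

k = Gd⁴/(8D³N_a) = (68.1×10³)(3.1⁴)/(8·37.0³·5) = 3.1041 N/mm
W = mg = 0.63 × 9.81 = 6.1803 N
½kδ² − Wδ − Wh = 0 → δ = (W + √(W² + 2kWh))/k
δ = (6.1803 + √(38.196 + 15193.7))/3.1041 = (6.1803 + 123.42)/3.1041 = 41.751 mm

41.8 mm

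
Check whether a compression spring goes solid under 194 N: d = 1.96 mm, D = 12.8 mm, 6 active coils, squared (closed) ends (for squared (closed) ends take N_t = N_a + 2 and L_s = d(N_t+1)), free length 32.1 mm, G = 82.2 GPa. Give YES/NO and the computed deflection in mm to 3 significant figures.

YES, δ = 16.1 mm

k = Gd⁴/(8D³N_a) = (82.2×10³)(1.96⁴)/(8·12.8³·6) = 12.051 N/mm
N_t = 8; L_s = 1.96·9 = 17.64 mm; δ_solid = L₀ − L_s = 32.1 − 17.64 = 14.46 mm
δ = F/k = 194/12.051 = 16.098 mm
δ ≥ δ_solid → spring goes solid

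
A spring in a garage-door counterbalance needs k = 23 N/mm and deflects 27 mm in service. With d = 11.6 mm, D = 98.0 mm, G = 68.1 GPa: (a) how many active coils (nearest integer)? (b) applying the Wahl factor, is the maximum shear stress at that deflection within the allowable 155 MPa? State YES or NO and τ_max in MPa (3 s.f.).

(a) 7 coils; (b) YES, τ_max = 119 MPa

N_a = Gd⁴/(8D³k) = (68.1×10³)(11.6⁴)/(8·98.0³·23) = 7.12 → N_a = 7
Actual rate k = Gd⁴/(8D³·7) = 23.394 N/mm
Working load F = kδ = 23.394·27 = 631.65 N
C = 98.0/11.6 = 8.4483; K_W = (4C−1)/(4C−4)+0.615/C = 1.1735
τ_max = K_W·8FD/(πd³) = 1.1735·100.99 = 118.51 MPa
τ_max ≤ 155 MPa → acceptable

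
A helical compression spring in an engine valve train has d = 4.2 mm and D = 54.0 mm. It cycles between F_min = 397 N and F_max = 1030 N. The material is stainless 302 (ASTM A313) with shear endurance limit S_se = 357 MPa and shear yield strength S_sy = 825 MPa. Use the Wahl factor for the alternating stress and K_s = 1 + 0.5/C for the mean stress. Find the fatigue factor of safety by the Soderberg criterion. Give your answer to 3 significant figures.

0.286

C = D/d = 54.0/4.2 = 12.8571; K_W = (4C−1)/(4C−4)+0.615/C = 1.1111; K_s = 1+0.5/C = 1.0389
F_a = (F_max−F_min)/2 = 316.5 N; F_m = (F_max+F_min)/2 = 713.5 N
τ_a = K_W·8F_aD/(πd³) = 1.1111 × 587.43 = 652.69 MPa
τ_m = K_s·8F_mD/(πd³) = 1.0389 × 1324.3 = 1375.8 MPa
Soderberg: 1/n_f = τ_a/S_se + τ_m/S_sy = 652.69/357 + 1375.8/825 = 1.82827 + 1.66761 = 3.4959
n_f = 1/3.4959 = 0.2861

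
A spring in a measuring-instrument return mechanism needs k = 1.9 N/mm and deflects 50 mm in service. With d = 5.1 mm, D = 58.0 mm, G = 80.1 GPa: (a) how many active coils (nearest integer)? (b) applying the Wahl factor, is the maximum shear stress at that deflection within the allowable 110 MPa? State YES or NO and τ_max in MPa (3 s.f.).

(a) 18 coils; (b) NO, τ_max = 121 MPa

N_a = Gd⁴/(8D³k) = (80.1×10³)(5.1⁴)/(8·58.0³·1.9) = 18.27 → N_a = 18
Actual rate k = Gd⁴/(8D³·18) = 1.9287 N/mm
Working load F = kδ = 1.9287·50 = 96.435 N
C = 58.0/5.1 = 11.3725; K_W = (4C−1)/(4C−4)+0.615/C = 1.1264
τ_max = K_W·8FD/(πd³) = 1.1264·107.37 = 120.94 MPa
τ_max > 110 MPa → exceeds allowable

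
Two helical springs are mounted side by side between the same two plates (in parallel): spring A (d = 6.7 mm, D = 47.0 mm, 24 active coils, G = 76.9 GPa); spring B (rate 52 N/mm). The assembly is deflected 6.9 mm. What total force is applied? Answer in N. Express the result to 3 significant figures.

412 N

k_A = Gd⁴/(8D³N_a) = (76.9×10³)(6.7⁴)/(8·47.0³·24) = 7.7738 N/mm
Parallel: k_eq = 7.7738 + 52 = 59.774 N/mm
F = k_eq·δ = 59.774·6.9 = 412.44 N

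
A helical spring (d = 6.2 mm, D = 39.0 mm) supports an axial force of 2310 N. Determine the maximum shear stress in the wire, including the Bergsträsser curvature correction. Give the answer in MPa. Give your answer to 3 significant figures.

1180 MPa

Spring index C = D/d = 39.0/6.2 = 6.2903
K_B = (4C+2)/(4C−3) = 27.161/22.161 = 1.2256
τ₀ = 8FD/(πd³) = 8·2310·39.0/(π·6.2³) = 720720/748.73 = 962.59 MPa
τ_max = K·τ₀ = 1.2256 × 962.59 = 1179.8 MPa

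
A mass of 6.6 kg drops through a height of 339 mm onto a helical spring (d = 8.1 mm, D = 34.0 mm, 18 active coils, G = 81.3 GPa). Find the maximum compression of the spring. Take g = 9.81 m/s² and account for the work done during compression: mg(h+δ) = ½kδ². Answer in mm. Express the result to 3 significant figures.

27.7 mm

k = Gd⁴/(8D³N_a) = (81.3×10³)(8.1⁴)/(8·34.0³·18) = 61.835 N/mm
W = mg = 6.6 × 9.81 = 64.746 N
½kδ² − Wδ − Wh = 0 → δ = (W + √(W² + 2kWh))/k
δ = (64.746 + √(4192 + 2.7144e+06))/61.835 = (64.746 + 1648.8)/61.835 = 27.712 mm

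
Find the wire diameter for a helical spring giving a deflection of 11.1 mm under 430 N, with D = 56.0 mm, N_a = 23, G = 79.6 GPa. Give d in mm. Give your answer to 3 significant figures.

11.2 mm

Required rate k = F/δ = 430/11.1 = 38.739 N/mm
d = (8D³N_a·k / G)^(1/4) = (8·56.0³·23·38.739 / (79.6×10³))^0.25
  = (15726)^0.25 = 11.1983 mm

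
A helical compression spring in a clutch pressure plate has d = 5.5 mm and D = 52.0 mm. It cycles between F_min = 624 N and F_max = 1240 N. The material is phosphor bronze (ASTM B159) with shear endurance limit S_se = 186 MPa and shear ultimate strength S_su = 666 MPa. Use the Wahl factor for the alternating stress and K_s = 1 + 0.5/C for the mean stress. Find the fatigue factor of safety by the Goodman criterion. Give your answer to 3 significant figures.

C = D/d = 52.0/5.5 = 9.4545; K_W = (4C−1)/(4C−4)+0.615/C = 1.1538; K_s = 1+0.5/C = 1.0529
F_a = (F_max−F_min)/2 = 308 N; F_m = (F_max+F_min)/2 = 932 N
τ_a = K_W·8F_aD/(πd³) = 1.1538 × 245.14 = 282.83 MPa
τ_m = K_s·8F_mD/(πd³) = 1.0529 × 741.77 = 781 MPa
Goodman: 1/n_f = τ_a/S_se + τ_m/S_su = 282.83/186 + 781/666 = 1.52057 + 1.17268 = 2.6933
n_f = 1/2.6933 = 0.3713

0.371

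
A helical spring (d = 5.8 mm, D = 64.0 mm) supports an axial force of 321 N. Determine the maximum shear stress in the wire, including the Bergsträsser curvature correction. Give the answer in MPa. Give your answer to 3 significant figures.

301 MPa

Spring index C = D/d = 64.0/5.8 = 11.0345
K_B = (4C+2)/(4C−3) = 46.138/41.138 = 1.1215
τ₀ = 8FD/(πd³) = 8·321·64.0/(π·5.8³) = 164352/612.96 = 268.13 MPa
τ_max = K·τ₀ = 1.1215 × 268.13 = 300.72 MPa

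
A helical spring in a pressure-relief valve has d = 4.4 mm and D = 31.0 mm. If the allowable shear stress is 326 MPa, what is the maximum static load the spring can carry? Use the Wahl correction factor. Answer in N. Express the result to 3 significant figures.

C = D/d = 31.0/4.4 = 7.0455
K_W = (4C−1)/(4C−4) + 0.615/C = 27.182/24.182 + 0.0873 = 1.2114
τ_max = K·8FD/(πd³) → F_max = τ_allow·πd³/(8DK)
F_max = 326·π·4.4³/(8·31.0·1.2114) = 87242/300.41 = 290.4 N

290 N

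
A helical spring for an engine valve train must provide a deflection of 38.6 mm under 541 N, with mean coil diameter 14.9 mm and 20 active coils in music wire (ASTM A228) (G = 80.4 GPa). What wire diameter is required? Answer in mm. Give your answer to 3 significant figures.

3.10 mm

Required rate k = F/δ = 541/38.6 = 14.016 N/mm
d = (8D³N_a·k / G)^(1/4) = (8·14.9³·20·14.016 / (80.4×10³))^0.25
  = (92.264)^0.25 = 3.0993 mm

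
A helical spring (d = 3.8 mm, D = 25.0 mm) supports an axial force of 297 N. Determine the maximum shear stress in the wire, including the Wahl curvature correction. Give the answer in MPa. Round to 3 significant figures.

423 MPa

Spring index C = D/d = 25.0/3.8 = 6.5789
K_W = (4C−1)/(4C−4) + 0.615/C = 25.316/22.316 + 0.0935 = 1.2279
τ₀ = 8FD/(πd³) = 8·297·25.0/(π·3.8³) = 59400/172.39 = 344.58 MPa
τ_max = K·τ₀ = 1.2279 × 344.58 = 423.11 MPa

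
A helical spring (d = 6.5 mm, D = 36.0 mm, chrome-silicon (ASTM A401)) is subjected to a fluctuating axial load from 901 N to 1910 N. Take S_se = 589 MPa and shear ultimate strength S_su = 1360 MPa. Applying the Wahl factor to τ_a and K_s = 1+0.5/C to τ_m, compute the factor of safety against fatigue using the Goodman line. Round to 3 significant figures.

1.35

C = D/d = 36.0/6.5 = 5.5385; K_W = (4C−1)/(4C−4)+0.615/C = 1.2763; K_s = 1+0.5/C = 1.0903
F_a = (F_max−F_min)/2 = 504.5 N; F_m = (F_max+F_min)/2 = 1405.5 N
τ_a = K_W·8F_aD/(πd³) = 1.2763 × 168.41 = 214.94 MPa
τ_m = K_s·8F_mD/(πd³) = 1.0903 × 469.17 = 511.53 MPa
Goodman: 1/n_f = τ_a/S_se + τ_m/S_su = 214.94/589 + 511.53/1360 = 0.36492 + 0.37612 = 0.74105
n_f = 1/0.74105 = 1.349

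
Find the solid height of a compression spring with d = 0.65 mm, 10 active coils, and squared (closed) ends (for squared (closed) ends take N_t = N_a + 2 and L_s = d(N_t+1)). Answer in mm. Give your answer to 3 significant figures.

8.45 mm

squared (closed) ends: N_t = N_a + 2 = 10 + 2 = 12
L_s = d·(N_t+1) = 0.65 × 13 = 8.45 mm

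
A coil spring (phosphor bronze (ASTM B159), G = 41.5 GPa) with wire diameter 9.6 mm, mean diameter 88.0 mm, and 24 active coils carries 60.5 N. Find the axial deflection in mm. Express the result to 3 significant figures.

22.5 mm

k = Gd⁴/(8D³N_a) = (41.5×10³)(9.6⁴)/(8·88.0³·24) = 2.6939 N/mm
δ = F/k = 60.5 / 2.6939 = 22.458 mm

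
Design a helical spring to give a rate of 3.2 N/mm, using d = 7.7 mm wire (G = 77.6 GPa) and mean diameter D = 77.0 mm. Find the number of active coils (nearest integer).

23

N_a = Gd⁴/(8D³k) = (77.6×10³ × 7.7⁴)/(8 × 77.0³ × 3.2)
    = 2.72788e+08 / 1.16872e+07 = 23.34 → 23 coils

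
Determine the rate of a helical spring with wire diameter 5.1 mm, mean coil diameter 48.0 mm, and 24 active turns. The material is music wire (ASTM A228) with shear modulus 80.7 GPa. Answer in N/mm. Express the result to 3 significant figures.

2.57 N/mm

k = Gd⁴/(8D³N_a) = (80.7×10³ × 5.1⁴) / (8 × 48.0³ × 24)
  = 5.45952e+07 / 2.12337e+07 = 2.5712 N/mm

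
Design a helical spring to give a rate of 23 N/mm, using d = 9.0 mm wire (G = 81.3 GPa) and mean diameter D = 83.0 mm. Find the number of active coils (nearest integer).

5

N_a = Gd⁴/(8D³k) = (81.3×10³ × 9.0⁴)/(8 × 83.0³ × 23)
    = 5.33409e+08 / 1.05209e+08 = 5.07 → 5 coils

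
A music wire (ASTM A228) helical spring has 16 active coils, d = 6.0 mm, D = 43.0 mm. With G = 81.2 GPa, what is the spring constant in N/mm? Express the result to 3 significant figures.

k = Gd⁴/(8D³N_a) = (81.2×10³ × 6.0⁴) / (8 × 43.0³ × 16)
  = 1.05235e+08 / 1.01769e+07 = 10.341 N/mm

10.3 N/mm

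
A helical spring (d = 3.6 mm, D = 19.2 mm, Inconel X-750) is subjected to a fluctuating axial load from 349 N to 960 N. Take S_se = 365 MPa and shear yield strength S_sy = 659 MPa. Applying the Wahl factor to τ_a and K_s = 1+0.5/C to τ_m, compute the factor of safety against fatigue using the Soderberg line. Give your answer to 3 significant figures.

C = D/d = 19.2/3.6 = 5.3333; K_W = (4C−1)/(4C−4)+0.615/C = 1.2884; K_s = 1+0.5/C = 1.0938
F_a = (F_max−F_min)/2 = 305.5 N; F_m = (F_max+F_min)/2 = 654.5 N
τ_a = K_W·8F_aD/(πd³) = 1.2884 × 320.14 = 412.47 MPa
τ_m = K_s·8F_mD/(πd³) = 1.0938 × 685.87 = 750.17 MPa
Soderberg: 1/n_f = τ_a/S_se + τ_m/S_sy = 412.47/365 + 750.17/659 = 1.13005 + 1.13835 = 2.2684
n_f = 1/2.2684 = 0.4408

0.441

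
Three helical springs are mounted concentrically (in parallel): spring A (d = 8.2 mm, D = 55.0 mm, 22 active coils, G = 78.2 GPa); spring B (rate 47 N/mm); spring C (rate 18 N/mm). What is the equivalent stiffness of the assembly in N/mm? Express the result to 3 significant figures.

k_A = Gd⁴/(8D³N_a) = (78.2×10³)(8.2⁴)/(8·55.0³·22) = 12.074 N/mm
Parallel: k_eq = 12.074 + 47 + 18 = 77.074 N/mm

77.1 N/mm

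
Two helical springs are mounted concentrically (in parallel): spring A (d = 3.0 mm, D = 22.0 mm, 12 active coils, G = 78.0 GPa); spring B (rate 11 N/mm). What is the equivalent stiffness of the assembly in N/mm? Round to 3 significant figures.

k_A = Gd⁴/(8D³N_a) = (78.0×10³)(3.0⁴)/(8·22.0³·12) = 6.1807 N/mm
Parallel: k_eq = 6.1807 + 11 = 17.181 N/mm

17.2 N/mm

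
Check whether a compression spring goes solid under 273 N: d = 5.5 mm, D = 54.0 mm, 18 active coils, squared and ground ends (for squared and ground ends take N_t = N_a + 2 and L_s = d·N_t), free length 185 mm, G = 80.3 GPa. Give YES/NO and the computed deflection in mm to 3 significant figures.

k = Gd⁴/(8D³N_a) = (80.3×10³)(5.5⁴)/(8·54.0³·18) = 3.2406 N/mm
N_t = 20; L_s = 5.5·20 = 110 mm; δ_solid = L₀ − L_s = 185 − 110 = 75 mm
δ = F/k = 273/3.2406 = 84.244 mm
δ ≥ δ_solid → spring goes solid

YES, δ = 84.2 mm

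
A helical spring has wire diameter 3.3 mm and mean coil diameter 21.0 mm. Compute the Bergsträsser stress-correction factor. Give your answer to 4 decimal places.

C = D/d = 21.0/3.3 = 6.3636
K_B = (4C+2)/(4C−3) = 27.455/22.455 = 1.2227

1.2227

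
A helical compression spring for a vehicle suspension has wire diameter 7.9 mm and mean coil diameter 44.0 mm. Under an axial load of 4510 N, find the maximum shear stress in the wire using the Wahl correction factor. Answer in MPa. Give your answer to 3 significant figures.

1310 MPa

Spring index C = D/d = 44.0/7.9 = 5.5696
K_W = (4C−1)/(4C−4) + 0.615/C = 21.278/18.278 + 0.1104 = 1.2745
τ₀ = 8FD/(πd³) = 8·4510·44.0/(π·7.9³) = 1.58752e+06/1548.9 = 1024.9 MPa
τ_max = K·τ₀ = 1.2745 × 1024.9 = 1306.3 MPa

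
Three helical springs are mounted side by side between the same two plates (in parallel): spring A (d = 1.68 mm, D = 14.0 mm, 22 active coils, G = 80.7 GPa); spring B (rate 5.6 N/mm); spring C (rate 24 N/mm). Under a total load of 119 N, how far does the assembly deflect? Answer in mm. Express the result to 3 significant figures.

3.85 mm

k_A = Gd⁴/(8D³N_a) = (80.7×10³)(1.68⁴)/(8·14.0³·22) = 1.3311 N/mm
Parallel: k_eq = 1.3311 + 5.6 + 24 = 30.931 N/mm
δ = F/k_eq = 119/30.931 = 3.8473 mm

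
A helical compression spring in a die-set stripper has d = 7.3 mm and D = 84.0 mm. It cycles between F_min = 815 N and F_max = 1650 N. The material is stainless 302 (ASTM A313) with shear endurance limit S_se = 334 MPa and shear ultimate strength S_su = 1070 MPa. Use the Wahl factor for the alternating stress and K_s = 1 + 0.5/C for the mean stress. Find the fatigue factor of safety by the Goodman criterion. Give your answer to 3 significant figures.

C = D/d = 84.0/7.3 = 11.5068; K_W = (4C−1)/(4C−4)+0.615/C = 1.1248; K_s = 1+0.5/C = 1.0435
F_a = (F_max−F_min)/2 = 417.5 N; F_m = (F_max+F_min)/2 = 1232.5 N
τ_a = K_W·8F_aD/(πd³) = 1.1248 × 229.57 = 258.22 MPa
τ_m = K_s·8F_mD/(πd³) = 1.0435 × 677.7 = 707.15 MPa
Goodman: 1/n_f = τ_a/S_se + τ_m/S_su = 258.22/334 + 707.15/1070 = 0.77312 + 0.66089 = 1.434
n_f = 1/1.434 = 0.6973

0.697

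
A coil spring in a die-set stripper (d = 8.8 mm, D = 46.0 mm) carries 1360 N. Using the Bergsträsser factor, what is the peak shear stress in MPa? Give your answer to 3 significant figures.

Spring index C = D/d = 46.0/8.8 = 5.2273
K_B = (4C+2)/(4C−3) = 22.909/17.909 = 1.2792
τ₀ = 8FD/(πd³) = 8·1360·46.0/(π·8.8³) = 500480/2140.9 = 233.77 MPa
τ_max = K·τ₀ = 1.2792 × 233.77 = 299.04 MPa

299 MPa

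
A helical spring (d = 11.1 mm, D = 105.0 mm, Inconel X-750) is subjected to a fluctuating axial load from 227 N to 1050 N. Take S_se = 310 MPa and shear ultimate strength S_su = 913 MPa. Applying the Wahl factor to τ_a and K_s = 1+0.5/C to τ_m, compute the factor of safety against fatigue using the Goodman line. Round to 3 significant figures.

C = D/d = 105.0/11.1 = 9.4595; K_W = (4C−1)/(4C−4)+0.615/C = 1.1537; K_s = 1+0.5/C = 1.0529
F_a = (F_max−F_min)/2 = 411.5 N; F_m = (F_max+F_min)/2 = 638.5 N
τ_a = K_W·8F_aD/(πd³) = 1.1537 × 80.451 = 92.814 MPa
τ_m = K_s·8F_mD/(πd³) = 1.0529 × 124.83 = 131.43 MPa
Goodman: 1/n_f = τ_a/S_se + τ_m/S_su = 92.814/310 + 131.43/913 = 0.29940 + 0.14395 = 0.44335
n_f = 1/0.44335 = 2.256

2.26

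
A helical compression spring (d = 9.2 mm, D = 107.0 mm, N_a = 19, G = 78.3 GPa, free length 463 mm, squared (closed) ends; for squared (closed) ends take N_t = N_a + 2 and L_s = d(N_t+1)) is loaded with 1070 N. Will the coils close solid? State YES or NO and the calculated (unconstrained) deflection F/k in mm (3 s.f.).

k = Gd⁴/(8D³N_a) = (78.3×10³)(9.2⁴)/(8·107.0³·19) = 3.0124 N/mm
N_t = 21; L_s = 9.2·22 = 202.4 mm; δ_solid = L₀ − L_s = 463 − 202.4 = 260.6 mm
δ = F/k = 1070/3.0124 = 355.19 mm
δ ≥ δ_solid → spring goes solid

YES, δ = 355 mm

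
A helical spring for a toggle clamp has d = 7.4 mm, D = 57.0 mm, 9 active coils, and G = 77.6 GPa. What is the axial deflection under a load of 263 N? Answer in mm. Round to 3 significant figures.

15.1 mm

k = Gd⁴/(8D³N_a) = (77.6×10³)(7.4⁴)/(8·57.0³·9) = 17.451 N/mm
δ = F/k = 263 / 17.451 = 15.07 mm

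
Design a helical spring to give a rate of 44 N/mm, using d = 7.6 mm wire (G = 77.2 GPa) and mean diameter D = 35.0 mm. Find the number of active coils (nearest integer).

17

N_a = Gd⁴/(8D³k) = (77.2×10³ × 7.6⁴)/(8 × 35.0³ × 44)
    = 2.57556e+08 / 1.5092e+07 = 17.07 → 17 coils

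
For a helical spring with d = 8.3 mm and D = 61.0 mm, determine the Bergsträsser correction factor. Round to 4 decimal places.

1.1894

C = D/d = 61.0/8.3 = 7.3494
K_B = (4C+2)/(4C−3) = 31.398/26.398 = 1.1894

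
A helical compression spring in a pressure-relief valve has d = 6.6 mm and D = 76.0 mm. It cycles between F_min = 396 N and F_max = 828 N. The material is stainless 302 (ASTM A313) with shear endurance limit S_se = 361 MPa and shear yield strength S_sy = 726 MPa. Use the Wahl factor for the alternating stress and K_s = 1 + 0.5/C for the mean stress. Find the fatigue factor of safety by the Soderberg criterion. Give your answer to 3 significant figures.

0.957

C = D/d = 76.0/6.6 = 11.5152; K_W = (4C−1)/(4C−4)+0.615/C = 1.1247; K_s = 1+0.5/C = 1.0434
F_a = (F_max−F_min)/2 = 216 N; F_m = (F_max+F_min)/2 = 612 N
τ_a = K_W·8F_aD/(πd³) = 1.1247 × 145.4 = 163.54 MPa
τ_m = K_s·8F_mD/(πd³) = 1.0434 × 411.98 = 429.87 MPa
Soderberg: 1/n_f = τ_a/S_se + τ_m/S_sy = 163.54/361 + 429.87/726 = 0.45302 + 0.59210 = 1.0451
n_f = 1/1.0451 = 0.9568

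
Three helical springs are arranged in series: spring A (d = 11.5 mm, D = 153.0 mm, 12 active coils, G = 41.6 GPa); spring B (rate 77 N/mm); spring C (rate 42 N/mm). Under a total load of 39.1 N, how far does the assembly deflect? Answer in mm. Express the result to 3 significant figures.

19.9 mm

k_A = Gd⁴/(8D³N_a) = (41.6×10³)(11.5⁴)/(8·153.0³·12) = 2.1161 N/mm
Series: 1/k_eq = 1/2.1161 + 1/77 + 1/42 = 0.50936; k_eq = 1.9632 N/mm
δ = F/k_eq = 39.1/1.9632 = 19.916 mm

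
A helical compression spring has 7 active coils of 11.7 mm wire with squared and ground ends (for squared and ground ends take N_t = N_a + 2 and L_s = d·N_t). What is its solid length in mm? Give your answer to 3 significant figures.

105 mm

squared and ground ends: N_t = N_a + 2 = 7 + 2 = 9
L_s = d·N_t = 11.7 × 9 = 105.3 mm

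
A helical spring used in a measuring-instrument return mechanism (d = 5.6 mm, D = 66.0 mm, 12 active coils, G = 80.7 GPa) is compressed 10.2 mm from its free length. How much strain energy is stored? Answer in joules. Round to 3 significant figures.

k = Gd⁴/(8D³N_a) = (80.7×10³)(5.6⁴)/(8·66.0³·12) = 2.8756 N/mm
U = ½kδ² = 0.5 × 2.8756 × 10.2² = 149.59 N·mm = 0.14959 J

0.150 J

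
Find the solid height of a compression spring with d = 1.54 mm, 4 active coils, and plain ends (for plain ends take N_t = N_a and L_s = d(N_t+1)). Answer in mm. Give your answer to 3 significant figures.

7.70 mm

plain ends: N_t = N_a = 4
L_s = d·(N_t+1) = 1.54 × 5 = 7.7 mm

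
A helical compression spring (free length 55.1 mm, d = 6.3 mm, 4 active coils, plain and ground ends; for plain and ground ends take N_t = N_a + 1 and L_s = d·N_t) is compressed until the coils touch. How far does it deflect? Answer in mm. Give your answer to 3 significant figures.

N_t = 5; L_s = 6.3·5 = 31.5 mm
δ_solid = L₀ − L_s = 55.1 − 31.5 = 23.6 mm

23.6 mm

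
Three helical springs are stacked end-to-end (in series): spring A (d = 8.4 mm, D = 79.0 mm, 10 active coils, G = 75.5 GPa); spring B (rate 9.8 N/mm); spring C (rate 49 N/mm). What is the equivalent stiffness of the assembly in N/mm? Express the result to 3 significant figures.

4.40 N/mm

k_A = Gd⁴/(8D³N_a) = (75.5×10³)(8.4⁴)/(8·79.0³·10) = 9.53 N/mm
Series: 1/k_eq = 1/9.53 + 1/9.8 + 1/49 = 0.22738; k_eq = 4.3979 N/mm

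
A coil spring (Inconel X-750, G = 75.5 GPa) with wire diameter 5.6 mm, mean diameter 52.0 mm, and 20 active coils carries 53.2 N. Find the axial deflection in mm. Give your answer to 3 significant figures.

k = Gd⁴/(8D³N_a) = (75.5×10³)(5.6⁴)/(8·52.0³·20) = 3.3004 N/mm
δ = F/k = 53.2 / 3.3004 = 16.119 mm

16.1 mm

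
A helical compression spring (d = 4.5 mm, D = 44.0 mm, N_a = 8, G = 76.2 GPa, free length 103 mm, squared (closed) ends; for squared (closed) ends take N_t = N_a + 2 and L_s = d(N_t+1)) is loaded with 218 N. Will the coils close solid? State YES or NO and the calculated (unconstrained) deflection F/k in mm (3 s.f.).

NO, δ = 38.0 mm

k = Gd⁴/(8D³N_a) = (76.2×10³)(4.5⁴)/(8·44.0³·8) = 5.7315 N/mm
N_t = 10; L_s = 4.5·11 = 49.5 mm; δ_solid = L₀ − L_s = 103 − 49.5 = 53.5 mm
δ = F/k = 218/5.7315 = 38.036 mm
δ < δ_solid → spring does not go solid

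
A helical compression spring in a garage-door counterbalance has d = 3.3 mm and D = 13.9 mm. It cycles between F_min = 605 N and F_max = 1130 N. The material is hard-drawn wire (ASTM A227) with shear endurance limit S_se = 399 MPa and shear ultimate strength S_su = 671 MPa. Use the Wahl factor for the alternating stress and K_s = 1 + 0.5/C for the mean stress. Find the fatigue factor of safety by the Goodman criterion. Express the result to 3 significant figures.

0.431

C = D/d = 13.9/3.3 = 4.2121; K_W = (4C−1)/(4C−4)+0.615/C = 1.3795; K_s = 1+0.5/C = 1.1187
F_a = (F_max−F_min)/2 = 262.5 N; F_m = (F_max+F_min)/2 = 867.5 N
τ_a = K_W·8F_aD/(πd³) = 1.3795 × 258.55 = 356.67 MPa
τ_m = K_s·8F_mD/(πd³) = 1.1187 × 854.44 = 955.87 MPa
Goodman: 1/n_f = τ_a/S_se + τ_m/S_su = 356.67/399 + 955.87/671 = 0.89390 + 1.42454 = 2.3184
n_f = 1/2.3184 = 0.4313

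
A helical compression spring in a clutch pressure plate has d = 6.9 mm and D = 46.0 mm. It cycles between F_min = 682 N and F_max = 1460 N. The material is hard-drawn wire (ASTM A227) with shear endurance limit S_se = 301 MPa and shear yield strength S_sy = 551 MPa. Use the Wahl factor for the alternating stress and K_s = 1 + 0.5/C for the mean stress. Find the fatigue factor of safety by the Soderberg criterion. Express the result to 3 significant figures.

0.764

C = D/d = 46.0/6.9 = 6.6667; K_W = (4C−1)/(4C−4)+0.615/C = 1.2246; K_s = 1+0.5/C = 1.0750
F_a = (F_max−F_min)/2 = 389 N; F_m = (F_max+F_min)/2 = 1071 N
τ_a = K_W·8F_aD/(πd³) = 1.2246 × 138.71 = 169.86 MPa
τ_m = K_s·8F_mD/(πd³) = 1.0750 × 381.89 = 410.53 MPa
Soderberg: 1/n_f = τ_a/S_se + τ_m/S_sy = 169.86/301 + 410.53/551 = 0.56432 + 0.74507 = 1.3094
n_f = 1/1.3094 = 0.7637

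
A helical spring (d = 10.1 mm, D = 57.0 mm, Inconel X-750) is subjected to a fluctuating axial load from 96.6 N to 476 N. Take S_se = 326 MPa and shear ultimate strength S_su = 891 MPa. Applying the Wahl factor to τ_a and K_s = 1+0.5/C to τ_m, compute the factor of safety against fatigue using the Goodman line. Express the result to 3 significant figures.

6.52

C = D/d = 57.0/10.1 = 5.6436; K_W = (4C−1)/(4C−4)+0.615/C = 1.2705; K_s = 1+0.5/C = 1.0886
F_a = (F_max−F_min)/2 = 189.7 N; F_m = (F_max+F_min)/2 = 286.3 N
τ_a = K_W·8F_aD/(πd³) = 1.2705 × 26.725 = 33.954 MPa
τ_m = K_s·8F_mD/(πd³) = 1.0886 × 40.334 = 43.908 MPa
Goodman: 1/n_f = τ_a/S_se + τ_m/S_su = 33.954/326 + 43.908/891 = 0.10415 + 0.04928 = 0.15343
n_f = 1/0.15343 = 6.518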